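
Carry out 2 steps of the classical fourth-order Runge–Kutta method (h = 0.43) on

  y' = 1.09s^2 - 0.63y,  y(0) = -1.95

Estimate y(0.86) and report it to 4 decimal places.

RK4: k1 = f(s_n, y_n); k2 = f(s_n + h/2, y_n + (h/2)·k1); k3 = f(s_n + h/2, y_n + (h/2)·k2); k4 = f(s_n + h, y_n + h·k3); y_{n+1} = y_n + (h/6)·(k1 + 2k2 + 2k3 + k4).
s=0.000000, y=-1.950000:
  k1 = f(0.000000, -1.950000) = 1.228500
  k2 = f(0.215000, -1.685872) = 1.112485
  k3 = f(0.215000, -1.710816) = 1.128199
  k4 = f(0.430000, -1.464874) = 1.124412
  y ← -1.950000 + (0.43/6)·(k1 + 2k2 + 2k3 + k4) = -1.460210
s=0.430000, y=-1.460210:
  k1 = f(0.430000, -1.460210) = 1.121473
  k2 = f(0.645000, -1.219093) = 1.221496
  k3 = f(0.645000, -1.197588) = 1.207948
  k4 = f(0.860000, -0.940792) = 1.398863
  y ← -1.460210 + (0.43/6)·(k1 + 2k2 + 2k3 + k4) = -0.931366
y(0.86) ≈ -0.9314

-0.9314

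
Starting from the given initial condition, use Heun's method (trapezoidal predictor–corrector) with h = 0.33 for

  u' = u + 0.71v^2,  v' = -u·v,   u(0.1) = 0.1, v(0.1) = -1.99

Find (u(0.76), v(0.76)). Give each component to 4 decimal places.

2.1691, -0.9455

Heun on (u,v): k1 = f(t_n, state_n); k2 = f(t_n + h, state_n + h·k1); state_{n+1} = state_n + (h/2)·(k1 + k2).
0.100000: (0.100000, -1.990000)
  k1 = (2.911671, 0.199000)
  predictor → (1.060851, -1.924330)
  k2 = (3.690014, 2.041428)
  → (1.189278, -1.620329)
0.430000: (1.189278, -1.620329)
  k1 = (3.053360, 1.927022)
  predictor → (2.196887, -0.984412)
  k2 = (2.884924, 2.162642)
  → (2.169095, -0.945535)
(u(0.76), v(0.76)) ≈ (2.1691, -0.9455)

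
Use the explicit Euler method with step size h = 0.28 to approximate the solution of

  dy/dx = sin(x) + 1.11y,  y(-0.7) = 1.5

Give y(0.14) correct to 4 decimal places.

Euler: y_{n+1} = y_n + h·f(x_n, y_n).
x=-0.700000, y=1.500000: f=1.020782 → y ← 1.500000 + 0.28·1.020782 = 1.785819
x=-0.420000, y=1.785819: f=1.574499 → y ← 1.785819 + 0.28·1.574499 = 2.226679
x=-0.140000, y=2.226679: f=2.332070 → y ← 2.226679 + 0.28·2.332070 = 2.879658
y(0.14) ≈ 2.8797

2.8797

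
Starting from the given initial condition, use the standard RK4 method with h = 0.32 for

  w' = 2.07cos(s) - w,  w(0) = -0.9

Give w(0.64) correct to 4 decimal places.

0.4278

RK4: k1 = f(s_n, w_n); k2 = f(s_n + h/2, w_n + (h/2)·k1); k3 = f(s_n + h/2, w_n + (h/2)·k2); k4 = f(s_n + h, w_n + h·k3); w_{n+1} = w_n + (h/6)·(k1 + 2k2 + 2k3 + k4).
s=0.000000, w=-0.900000:
  k1 = f(0.000000, -0.900000) = 2.970000
  k2 = f(0.160000, -0.424800) = 2.468360
  k3 = f(0.160000, -0.505062) = 2.548623
  k4 = f(0.320000, -0.084441) = 2.049358
  w ← -0.900000 + (0.32/6)·(k1 + 2k2 + 2k3 + k4) = -0.097156
s=0.320000, w=-0.097156:
  k1 = f(0.320000, -0.097156) = 2.062073
  k2 = f(0.480000, 0.232776) = 1.603304
  k3 = f(0.480000, 0.159373) = 1.676707
  k4 = f(0.640000, 0.439390) = 1.220948
  w ← -0.097156 + (0.32/6)·(k1 + 2k2 + 2k3 + k4) = 0.427806
w(0.64) ≈ 0.4278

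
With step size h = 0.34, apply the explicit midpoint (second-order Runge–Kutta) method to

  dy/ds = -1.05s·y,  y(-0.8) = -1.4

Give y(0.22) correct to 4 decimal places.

Midpoint: k1 = f(s_n, y_n); k2 = f(s_n + h/2, y_n + (h/2)·k1); y_{n+1} = y_n + h·k2.
s=-0.800000, y=-1.400000:
  k1 = f(-0.800000, -1.400000) = -1.176000
  k2 = f(-0.630000, -1.599920) = -1.058347
  y ← -1.400000 + 0.34·(-1.058347) = -1.759838
s=-0.460000, y=-1.759838:
  k1 = f(-0.460000, -1.759838) = -0.850002
  k2 = f(-0.290000, -1.904338) = -0.579871
  y ← -1.759838 + 0.34·(-0.579871) = -1.956994
s=-0.120000, y=-1.956994:
  k1 = f(-0.120000, -1.956994) = -0.246581
  k2 = f(0.050000, -1.998913) = 0.104943
  y ← -1.956994 + 0.34·0.104943 = -1.921314
y(0.22) ≈ -1.9213

-1.9213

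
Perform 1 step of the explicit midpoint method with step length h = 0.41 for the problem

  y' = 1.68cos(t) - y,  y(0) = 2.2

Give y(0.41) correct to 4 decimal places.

2.0161

Midpoint: k1 = f(t_n, y_n); k2 = f(t_n + h/2, y_n + (h/2)·k1); y_{n+1} = y_n + h·k2.
t=0.000000, y=2.200000:
  k1 = f(0.000000, 2.200000) = -0.520000
  k2 = f(0.205000, 2.093400) = -0.448578
  y ← 2.200000 + 0.41·(-0.448578) = 2.016083
y(0.41) ≈ 2.0161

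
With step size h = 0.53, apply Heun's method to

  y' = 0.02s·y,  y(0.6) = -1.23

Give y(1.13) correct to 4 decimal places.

-1.2413

Heun: k1 = f(s_n, y_n); k2 = f(s_n + h, y_n + h·k1); y_{n+1} = y_n + (h/2)·(k1 + k2).
s=0.600000, y=-1.230000:
  k1 = f(0.600000, -1.230000) = -0.014760
  k2 = f(1.130000, -1.237823) = -0.027975
  y ← -1.230000 + (0.53/2)·(-0.014760 + (-0.027975)) = -1.241325
y(1.13) ≈ -1.2413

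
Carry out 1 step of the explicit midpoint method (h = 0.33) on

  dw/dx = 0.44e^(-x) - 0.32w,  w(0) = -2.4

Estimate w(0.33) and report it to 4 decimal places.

-2.0445

Midpoint: k1 = f(x_n, w_n); k2 = f(x_n + h/2, w_n + (h/2)·k1); w_{n+1} = w_n + h·k2.
x=0.000000, w=-2.400000:
  k1 = f(0.000000, -2.400000) = 1.208000
  k2 = f(0.165000, -2.200680) = 1.077291
  w ← -2.400000 + 0.33·1.077291 = -2.044494
w(0.33) ≈ -2.0445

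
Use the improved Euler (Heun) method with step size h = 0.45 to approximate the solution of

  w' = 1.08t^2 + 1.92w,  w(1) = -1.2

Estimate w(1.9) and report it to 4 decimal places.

-2.0204

Heun: k1 = f(t_n, w_n); k2 = f(t_n + h, w_n + h·k1); w_{n+1} = w_n + (h/2)·(k1 + k2).
t=1.000000, w=-1.200000:
  k1 = f(1.000000, -1.200000) = -1.224000
  k2 = f(1.450000, -1.750800) = -1.090836
  w ← -1.200000 + (0.45/2)·(-1.224000 + (-1.090836)) = -1.720838
t=1.450000, w=-1.720838:
  k1 = f(1.450000, -1.720838) = -1.033309
  k2 = f(1.900000, -2.185827) = -0.297988
  w ← -1.720838 + (0.45/2)·(-1.033309 + (-0.297988)) = -2.020380
w(1.9) ≈ -2.0204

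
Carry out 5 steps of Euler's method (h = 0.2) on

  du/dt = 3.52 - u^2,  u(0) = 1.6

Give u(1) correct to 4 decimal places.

Euler: u_{n+1} = u_n + h·f(t_n, u_n).
t=0.000000, u=1.600000: f=0.960000 → u ← 1.600000 + 0.2·0.960000 = 1.792000
t=0.200000, u=1.792000: f=0.308736 → u ← 1.792000 + 0.2·0.308736 = 1.853747
t=0.400000, u=1.853747: f=0.083621 → u ← 1.853747 + 0.2·0.083621 = 1.870471
t=0.600000, u=1.870471: f=0.021337 → u ← 1.870471 + 0.2·0.021337 = 1.874739
t=0.800000, u=1.874739: f=0.005355 → u ← 1.874739 + 0.2·0.005355 = 1.875810
u(1) ≈ 1.8758

1.8758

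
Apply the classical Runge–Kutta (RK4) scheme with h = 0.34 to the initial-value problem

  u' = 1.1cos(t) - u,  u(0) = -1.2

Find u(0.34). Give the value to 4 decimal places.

RK4: k1 = f(t_n, u_n); k2 = f(t_n + h/2, u_n + (h/2)·k1); k3 = f(t_n + h/2, u_n + (h/2)·k2); k4 = f(t_n + h, u_n + h·k3); u_{n+1} = u_n + (h/6)·(k1 + 2k2 + 2k3 + k4).
t=0.000000, u=-1.200000:
  k1 = f(0.000000, -1.200000) = 2.300000
  k2 = f(0.170000, -0.809000) = 1.893143
  k3 = f(0.170000, -0.878166) = 1.962309
  k4 = f(0.340000, -0.532815) = 1.569845
  u ← -1.200000 + (0.34/6)·(k1 + 2k2 + 2k3 + k4) = -0.543758
u(0.34) ≈ -0.5438

-0.5438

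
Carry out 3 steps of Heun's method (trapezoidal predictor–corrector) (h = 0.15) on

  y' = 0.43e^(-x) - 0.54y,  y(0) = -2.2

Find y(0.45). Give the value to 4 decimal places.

Heun: k1 = f(x_n, y_n); k2 = f(x_n + h, y_n + h·k1); y_{n+1} = y_n + (h/2)·(k1 + k2).
x=0.000000, y=-2.200000:
  k1 = f(0.000000, -2.200000) = 1.618000
  k2 = f(0.150000, -1.957300) = 1.427046
  y ← -2.200000 + (0.15/2)·(1.618000 + 1.427046) = -1.971622
x=0.150000, y=-1.971622:
  k1 = f(0.150000, -1.971622) = 1.434780
  k2 = f(0.300000, -1.756405) = 1.267010
  y ← -1.971622 + (0.15/2)·(1.434780 + 1.267010) = -1.768987
x=0.300000, y=-1.768987:
  k1 = f(0.300000, -1.768987) = 1.273805
  k2 = f(0.450000, -1.577917) = 1.126255
  y ← -1.768987 + (0.15/2)·(1.273805 + 1.126255) = -1.588983
y(0.45) ≈ -1.5890

-1.5890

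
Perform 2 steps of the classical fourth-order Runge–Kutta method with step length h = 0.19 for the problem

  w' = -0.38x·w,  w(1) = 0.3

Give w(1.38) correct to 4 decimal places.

0.2526

RK4: k1 = f(x_n, w_n); k2 = f(x_n + h/2, w_n + (h/2)·k1); k3 = f(x_n + h/2, w_n + (h/2)·k2); k4 = f(x_n + h, w_n + h·k3); w_{n+1} = w_n + (h/6)·(k1 + 2k2 + 2k3 + k4).
x=1.000000, w=0.300000:
  k1 = f(1.000000, 0.300000) = -0.114000
  k2 = f(1.095000, 0.289170) = -0.120324
  k3 = f(1.095000, 0.288569) = -0.120074
  k4 = f(1.190000, 0.277186) = -0.125344
  w ← 0.300000 + (0.19/6)·(k1 + 2k2 + 2k3 + k4) = 0.277196
x=1.190000, w=0.277196:
  k1 = f(1.190000, 0.277196) = -0.125348
  k2 = f(1.285000, 0.265288) = -0.129540
  k3 = f(1.285000, 0.264889) = -0.129345
  k4 = f(1.380000, 0.252620) = -0.132474
  w ← 0.277196 + (0.19/6)·(k1 + 2k2 + 2k3 + k4) = 0.252635
w(1.38) ≈ 0.2526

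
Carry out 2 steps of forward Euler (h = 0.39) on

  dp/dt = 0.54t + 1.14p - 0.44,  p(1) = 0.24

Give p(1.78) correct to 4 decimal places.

0.6783

Euler: p_{n+1} = p_n + h·f(t_n, p_n).
t=1.000000, p=0.240000: f=0.373600 → p ← 0.240000 + 0.39·0.373600 = 0.385704
t=1.390000, p=0.385704: f=0.750303 → p ← 0.385704 + 0.39·0.750303 = 0.678322
p(1.78) ≈ 0.6783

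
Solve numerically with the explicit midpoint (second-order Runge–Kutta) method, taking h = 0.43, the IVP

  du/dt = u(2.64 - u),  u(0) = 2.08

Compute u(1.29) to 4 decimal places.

2.5819

Midpoint: k1 = f(t_n, u_n); k2 = f(t_n + h/2, u_n + (h/2)·k1); u_{n+1} = u_n + h·k2.
t=0.000000, u=2.080000:
  k1 = f(0.000000, 2.080000) = 1.164800
  k2 = f(0.215000, 2.330432) = 0.721427
  u ← 2.080000 + 0.43·0.721427 = 2.390214
t=0.430000, u=2.390214:
  k1 = f(0.430000, 2.390214) = 0.597043
  k2 = f(0.645000, 2.518578) = 0.305811
  u ← 2.390214 + 0.43·0.305811 = 2.521712
t=0.860000, u=2.521712:
  k1 = f(0.860000, 2.521712) = 0.298287
  k2 = f(1.075000, 2.585844) = 0.140038
  u ← 2.521712 + 0.43·0.140038 = 2.581929
u(1.29) ≈ 2.5819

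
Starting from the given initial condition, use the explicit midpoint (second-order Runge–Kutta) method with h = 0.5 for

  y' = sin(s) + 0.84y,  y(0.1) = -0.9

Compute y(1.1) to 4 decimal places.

Midpoint: k1 = f(s_n, y_n); k2 = f(s_n + h/2, y_n + (h/2)·k1); y_{n+1} = y_n + h·k2.
s=0.100000, y=-0.900000:
  k1 = f(0.100000, -0.900000) = -0.656167
  k2 = f(0.350000, -1.064042) = -0.550897
  y ← -0.900000 + 0.5·(-0.550897) = -1.175449
s=0.600000, y=-1.175449:
  k1 = f(0.600000, -1.175449) = -0.422734
  k2 = f(0.850000, -1.281132) = -0.324871
  y ← -1.175449 + 0.5·(-0.324871) = -1.337884
y(1.1) ≈ -1.3379

-1.3379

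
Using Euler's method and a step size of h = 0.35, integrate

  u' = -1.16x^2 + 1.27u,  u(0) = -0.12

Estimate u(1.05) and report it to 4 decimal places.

Euler: u_{n+1} = u_n + h·f(x_n, u_n).
x=0.000000, u=-0.120000: f=-0.152400 → u ← -0.120000 + 0.35·(-0.152400) = -0.173340
x=0.350000, u=-0.173340: f=-0.362242 → u ← -0.173340 + 0.35·(-0.362242) = -0.300125
x=0.700000, u=-0.300125: f=-0.949558 → u ← -0.300125 + 0.35·(-0.949558) = -0.632470
u(1.05) ≈ -0.6325

-0.6325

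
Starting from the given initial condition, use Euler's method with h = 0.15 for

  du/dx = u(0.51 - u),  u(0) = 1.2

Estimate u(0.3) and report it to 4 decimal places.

Euler: u_{n+1} = u_n + h·f(x_n, u_n).
x=0.000000, u=1.200000: f=-0.828000 → u ← 1.200000 + 0.15·(-0.828000) = 1.075800
x=0.150000, u=1.075800: f=-0.608688 → u ← 1.075800 + 0.15·(-0.608688) = 0.984497
u(0.3) ≈ 0.9845

0.9845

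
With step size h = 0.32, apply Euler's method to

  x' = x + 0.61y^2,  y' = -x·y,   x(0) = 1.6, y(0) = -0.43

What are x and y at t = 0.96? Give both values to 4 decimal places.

3.7550, -0.0059

Euler on (x,y): x_{n+1} = x_n + h·x', y_{n+1} = y_n + h·y'.
0.000000: (1.600000, -0.430000); f=(1.712789, 0.688000) → (2.148092, -0.209840)
0.320000: (2.148092, -0.209840); f=(2.174953, 0.450756) → (2.844077, -0.065598)
0.640000: (2.844077, -0.065598); f=(2.846702, 0.186566) → (3.755022, -0.005897)
(x(0.96), y(0.96)) ≈ (3.7550, -0.0059)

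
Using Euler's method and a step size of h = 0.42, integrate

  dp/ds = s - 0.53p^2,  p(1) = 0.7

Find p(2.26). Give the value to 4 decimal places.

Euler: p_{n+1} = p_n + h·f(s_n, p_n).
s=1.000000, p=0.700000: f=0.740300 → p ← 0.700000 + 0.42·0.740300 = 1.010926
s=1.420000, p=1.010926: f=0.878355 → p ← 1.010926 + 0.42·0.878355 = 1.379835
s=1.840000, p=1.379835: f=0.830909 → p ← 1.379835 + 0.42·0.830909 = 1.728817
p(2.26) ≈ 1.7288

1.7288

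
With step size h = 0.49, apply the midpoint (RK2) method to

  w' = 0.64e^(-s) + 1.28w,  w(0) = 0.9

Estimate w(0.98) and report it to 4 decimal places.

3.8316

Midpoint: k1 = f(s_n, w_n); k2 = f(s_n + h/2, w_n + (h/2)·k1); w_{n+1} = w_n + h·k2.
s=0.000000, w=0.900000:
  k1 = f(0.000000, 0.900000) = 1.792000
  k2 = f(0.245000, 1.339040) = 2.214902
  w ← 0.900000 + 0.49·2.214902 = 1.985302
s=0.490000, w=1.985302:
  k1 = f(0.490000, 1.985302) = 2.933267
  k2 = f(0.735000, 2.703953) = 3.767943
  w ← 1.985302 + 0.49·3.767943 = 3.831594
w(0.98) ≈ 3.8316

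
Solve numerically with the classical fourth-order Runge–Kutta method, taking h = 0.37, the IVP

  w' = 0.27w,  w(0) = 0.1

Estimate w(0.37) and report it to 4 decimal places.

RK4: k1 = f(x_n, w_n); k2 = f(x_n + h/2, w_n + (h/2)·k1); k3 = f(x_n + h/2, w_n + (h/2)·k2); k4 = f(x_n + h, w_n + h·k3); w_{n+1} = w_n + (h/6)·(k1 + 2k2 + 2k3 + k4).
x=0.000000, w=0.100000:
  k1 = f(0.000000, 0.100000) = 0.027000
  k2 = f(0.185000, 0.104995) = 0.028349
  k3 = f(0.185000, 0.105245) = 0.028416
  k4 = f(0.370000, 0.110514) = 0.029839
  w ← 0.100000 + (0.37/6)·(k1 + 2k2 + 2k3 + k4) = 0.110506
w(0.37) ≈ 0.1105

0.1105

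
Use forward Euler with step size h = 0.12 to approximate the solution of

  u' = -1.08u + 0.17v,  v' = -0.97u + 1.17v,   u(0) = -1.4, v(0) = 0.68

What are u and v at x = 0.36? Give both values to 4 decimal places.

Euler on (u,v): u_{n+1} = u_n + h·u', v_{n+1} = v_n + h·v'.
0.000000: (-1.400000, 0.680000); f=(1.627600, 2.153600) → (-1.204688, 0.938432)
0.120000: (-1.204688, 0.938432); f=(1.460596, 2.266513) → (-1.029416, 1.210414)
0.240000: (-1.029416, 1.210414); f=(1.317540, 2.414718) → (-0.871312, 1.500180)
(u(0.36), v(0.36)) ≈ (-0.8713, 1.5002)

-0.8713, 1.5002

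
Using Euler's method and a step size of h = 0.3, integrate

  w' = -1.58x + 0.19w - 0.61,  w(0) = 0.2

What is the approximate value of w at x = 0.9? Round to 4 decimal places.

Euler: w_{n+1} = w_n + h·f(x_n, w_n).
x=0.000000, w=0.200000: f=-0.572000 → w ← 0.200000 + 0.3·(-0.572000) = 0.028400
x=0.300000, w=0.028400: f=-1.078604 → w ← 0.028400 + 0.3·(-1.078604) = -0.295181
x=0.600000, w=-0.295181: f=-1.614084 → w ← -0.295181 + 0.3·(-1.614084) = -0.779407
w(0.9) ≈ -0.7794

-0.7794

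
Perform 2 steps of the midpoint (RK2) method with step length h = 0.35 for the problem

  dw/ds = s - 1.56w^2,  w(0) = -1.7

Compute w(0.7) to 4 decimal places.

-81.4171

Midpoint: k1 = f(s_n, w_n); k2 = f(s_n + h/2, w_n + (h/2)·k1); w_{n+1} = w_n + h·k2.
s=0.000000, w=-1.700000:
  k1 = f(0.000000, -1.700000) = -4.508400
  k2 = f(0.175000, -2.488970) = -9.489156
  w ← -1.700000 + 0.35·(-9.489156) = -5.021205
s=0.350000, w=-5.021205:
  k1 = f(0.350000, -5.021205) = -38.981492
  k2 = f(0.525000, -11.842966) = -218.274103
  w ← -5.021205 + 0.35·(-218.274103) = -81.417140
w(0.7) ≈ -81.4171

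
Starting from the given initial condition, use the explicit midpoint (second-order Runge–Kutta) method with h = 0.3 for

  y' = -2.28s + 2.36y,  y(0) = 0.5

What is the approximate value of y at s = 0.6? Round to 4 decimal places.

Midpoint: k1 = f(s_n, y_n); k2 = f(s_n + h/2, y_n + (h/2)·k1); y_{n+1} = y_n + h·k2.
s=0.000000, y=0.500000:
  k1 = f(0.000000, 0.500000) = 1.180000
  k2 = f(0.150000, 0.677000) = 1.255720
  y ← 0.500000 + 0.3·1.255720 = 0.876716
s=0.300000, y=0.876716:
  k1 = f(0.300000, 0.876716) = 1.385050
  k2 = f(0.450000, 1.084473) = 1.533357
  y ← 0.876716 + 0.3·1.533357 = 1.336723
y(0.6) ≈ 1.3367

1.3367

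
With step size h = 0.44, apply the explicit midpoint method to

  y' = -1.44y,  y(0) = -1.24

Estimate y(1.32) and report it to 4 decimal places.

-0.2262

Midpoint: k1 = f(s_n, y_n); k2 = f(s_n + h/2, y_n + (h/2)·k1); y_{n+1} = y_n + h·k2.
s=0.000000, y=-1.240000:
  k1 = f(0.000000, -1.240000) = 1.785600
  k2 = f(0.220000, -0.847168) = 1.219922
  y ← -1.240000 + 0.44·1.219922 = -0.703234
s=0.440000, y=-0.703234:
  k1 = f(0.440000, -0.703234) = 1.012657
  k2 = f(0.660000, -0.480450) = 0.691848
  y ← -0.703234 + 0.44·0.691848 = -0.398821
s=0.880000, y=-0.398821:
  k1 = f(0.880000, -0.398821) = 0.574303
  k2 = f(1.100000, -0.272475) = 0.392364
  y ← -0.398821 + 0.44·0.392364 = -0.226181
y(1.32) ≈ -0.2262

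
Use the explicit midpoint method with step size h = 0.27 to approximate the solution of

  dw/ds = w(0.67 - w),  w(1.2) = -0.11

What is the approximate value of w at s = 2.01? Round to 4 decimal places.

-0.2131

Midpoint: k1 = f(s_n, w_n); k2 = f(s_n + h/2, w_n + (h/2)·k1); w_{n+1} = w_n + h·k2.
s=1.200000, w=-0.110000:
  k1 = f(1.200000, -0.110000) = -0.085800
  k2 = f(1.335000, -0.121583) = -0.096243
  w ← -0.110000 + 0.27·(-0.096243) = -0.135986
s=1.470000, w=-0.135986:
  k1 = f(1.470000, -0.135986) = -0.109602
  k2 = f(1.605000, -0.150782) = -0.123759
  w ← -0.135986 + 0.27·(-0.123759) = -0.169401
s=1.740000, w=-0.169401:
  k1 = f(1.740000, -0.169401) = -0.142195
  k2 = f(1.875000, -0.188597) = -0.161929
  w ← -0.169401 + 0.27·(-0.161929) = -0.213121
w(2.01) ≈ -0.2131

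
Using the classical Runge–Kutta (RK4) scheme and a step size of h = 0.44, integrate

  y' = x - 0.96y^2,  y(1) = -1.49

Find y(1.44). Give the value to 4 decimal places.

-2.4330

RK4: k1 = f(x_n, y_n); k2 = f(x_n + h/2, y_n + (h/2)·k1); k3 = f(x_n + h/2, y_n + (h/2)·k2); k4 = f(x_n + h, y_n + h·k3); y_{n+1} = y_n + (h/6)·(k1 + 2k2 + 2k3 + k4).
x=1.000000, y=-1.490000:
  k1 = f(1.000000, -1.490000) = -1.131296
  k2 = f(1.220000, -1.738885) = -1.682773
  k3 = f(1.220000, -1.860210) = -2.101966
  k4 = f(1.440000, -2.414865) = -4.158310
  y ← -1.490000 + (0.44/6)·(k1 + 2k2 + 2k3 + k4) = -2.432999
y(1.44) ≈ -2.4330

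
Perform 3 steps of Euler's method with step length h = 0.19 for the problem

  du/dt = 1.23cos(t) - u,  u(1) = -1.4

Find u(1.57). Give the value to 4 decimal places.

-0.5465

Euler: u_{n+1} = u_n + h·f(t_n, u_n).
t=1.000000, u=-1.400000: f=2.064572 → u ← -1.400000 + 0.19·2.064572 = -1.007731
t=1.190000, u=-1.007731: f=1.464873 → u ← -1.007731 + 0.19·1.464873 = -0.729405
t=1.380000, u=-0.729405: f=0.962664 → u ← -0.729405 + 0.19·0.962664 = -0.546499
u(1.57) ≈ -0.5465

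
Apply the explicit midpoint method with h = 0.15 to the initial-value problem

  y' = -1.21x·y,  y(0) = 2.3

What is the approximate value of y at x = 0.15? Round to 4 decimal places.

2.2687

Midpoint: k1 = f(x_n, y_n); k2 = f(x_n + h/2, y_n + (h/2)·k1); y_{n+1} = y_n + h·k2.
x=0.000000, y=2.300000:
  k1 = f(0.000000, 2.300000) = 0.000000
  k2 = f(0.075000, 2.300000) = -0.208725
  y ← 2.300000 + 0.15·(-0.208725) = 2.268691
y(0.15) ≈ 2.2687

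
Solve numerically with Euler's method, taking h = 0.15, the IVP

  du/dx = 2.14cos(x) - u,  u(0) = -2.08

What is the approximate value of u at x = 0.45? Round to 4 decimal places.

-0.4690

Euler: u_{n+1} = u_n + h·f(x_n, u_n).
x=0.000000, u=-2.080000: f=4.220000 → u ← -2.080000 + 0.15·4.220000 = -1.447000
x=0.150000, u=-1.447000: f=3.562970 → u ← -1.447000 + 0.15·3.562970 = -0.912554
x=0.300000, u=-0.912554: f=2.956975 → u ← -0.912554 + 0.15·2.956975 = -0.469008
u(0.45) ≈ -0.4690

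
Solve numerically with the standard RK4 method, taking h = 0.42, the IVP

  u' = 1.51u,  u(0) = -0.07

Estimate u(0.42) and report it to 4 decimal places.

-0.1319

RK4: k1 = f(x_n, u_n); k2 = f(x_n + h/2, u_n + (h/2)·k1); k3 = f(x_n + h/2, u_n + (h/2)·k2); k4 = f(x_n + h, u_n + h·k3); u_{n+1} = u_n + (h/6)·(k1 + 2k2 + 2k3 + k4).
x=0.000000, u=-0.070000:
  k1 = f(0.000000, -0.070000) = -0.105700
  k2 = f(0.210000, -0.092197) = -0.139217
  k3 = f(0.210000, -0.099236) = -0.149846
  k4 = f(0.420000, -0.132935) = -0.200732
  u ← -0.070000 + (0.42/6)·(k1 + 2k2 + 2k3 + k4) = -0.131919
u(0.42) ≈ -0.1319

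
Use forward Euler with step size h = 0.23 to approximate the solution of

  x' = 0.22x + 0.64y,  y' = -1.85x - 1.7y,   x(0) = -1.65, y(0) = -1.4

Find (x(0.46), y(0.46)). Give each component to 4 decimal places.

-2.0599, 0.7336

Euler on (x,y): x_{n+1} = x_n + h·x', y_{n+1} = y_n + h·y'.
0.000000: (-1.650000, -1.400000); f=(-1.259000, 5.432500) → (-1.939570, -0.150525)
0.230000: (-1.939570, -0.150525); f=(-0.523041, 3.844097) → (-2.059870, 0.733617)
(x(0.46), y(0.46)) ≈ (-2.0599, 0.7336)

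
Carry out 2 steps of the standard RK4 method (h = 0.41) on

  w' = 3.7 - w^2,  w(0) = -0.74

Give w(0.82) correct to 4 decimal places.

RK4: k1 = f(s_n, w_n); k2 = f(s_n + h/2, w_n + (h/2)·k1); k3 = f(s_n + h/2, w_n + (h/2)·k2); k4 = f(s_n + h, w_n + h·k3); w_{n+1} = w_n + (h/6)·(k1 + 2k2 + 2k3 + k4).
s=0.000000, w=-0.740000:
  k1 = f(0.000000, -0.740000) = 3.152400
  k2 = f(0.205000, -0.093758) = 3.691209
  k3 = f(0.205000, 0.016698) = 3.699721
  k4 = f(0.410000, 0.776886) = 3.096449
  w ← -0.740000 + (0.41/6)·(k1 + 2k2 + 2k3 + k4) = 0.697099
s=0.410000, w=0.697099:
  k1 = f(0.410000, 0.697099) = 3.214054
  k2 = f(0.615000, 1.355980) = 1.861320
  k3 = f(0.615000, 1.078669) = 2.536473
  k4 = f(0.820000, 1.737052) = 0.682649
  w ← 0.697099 + (0.41/6)·(k1 + 2k2 + 2k3 + k4) = 1.564405
w(0.82) ≈ 1.5644

1.5644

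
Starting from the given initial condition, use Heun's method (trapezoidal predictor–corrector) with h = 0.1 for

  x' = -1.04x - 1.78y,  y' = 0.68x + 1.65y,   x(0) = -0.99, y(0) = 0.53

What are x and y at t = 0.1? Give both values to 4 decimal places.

Heun on (x,y): k1 = f(t_n, state_n); k2 = f(t_n + h, state_n + h·k1); state_{n+1} = state_n + (h/2)·(k1 + k2).
0.000000: (-0.990000, 0.530000)
  k1 = (0.086200, 0.201300)
  predictor → (-0.981380, 0.550130)
  k2 = (0.041404, 0.240376)
  → (-0.983620, 0.552084)
(x(0.1), y(0.1)) ≈ (-0.9836, 0.5521)

-0.9836, 0.5521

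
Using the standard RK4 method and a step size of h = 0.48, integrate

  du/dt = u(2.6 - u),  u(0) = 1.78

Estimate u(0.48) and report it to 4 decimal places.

RK4: k1 = f(t_n, u_n); k2 = f(t_n + h/2, u_n + (h/2)·k1); k3 = f(t_n + h/2, u_n + (h/2)·k2); k4 = f(t_n + h, u_n + h·k3); u_{n+1} = u_n + (h/6)·(k1 + 2k2 + 2k3 + k4).
t=0.000000, u=1.780000:
  k1 = f(0.000000, 1.780000) = 1.459600
  k2 = f(0.240000, 2.130304) = 1.000595
  k3 = f(0.240000, 2.020143) = 1.171394
  k4 = f(0.480000, 2.342269) = 0.603675
  u ← 1.780000 + (0.48/6)·(k1 + 2k2 + 2k3 + k4) = 2.292580
u(0.48) ≈ 2.2926

2.2926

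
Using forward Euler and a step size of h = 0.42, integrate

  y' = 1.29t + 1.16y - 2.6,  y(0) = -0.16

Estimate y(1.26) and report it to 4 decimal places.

Euler: y_{n+1} = y_n + h·f(t_n, y_n).
t=0.000000, y=-0.160000: f=-2.785600 → y ← -0.160000 + 0.42·(-2.785600) = -1.329952
t=0.420000, y=-1.329952: f=-3.600944 → y ← -1.329952 + 0.42·(-3.600944) = -2.842349
t=0.840000, y=-2.842349: f=-4.813524 → y ← -2.842349 + 0.42·(-4.813524) = -4.864029
y(1.26) ≈ -4.8640

-4.8640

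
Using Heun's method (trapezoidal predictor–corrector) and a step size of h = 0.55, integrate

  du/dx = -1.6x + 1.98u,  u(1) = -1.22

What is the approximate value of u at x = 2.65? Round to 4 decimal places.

Heun: k1 = f(x_n, u_n); k2 = f(x_n + h, u_n + h·k1); u_{n+1} = u_n + (h/2)·(k1 + k2).
x=1.000000, u=-1.220000:
  k1 = f(1.000000, -1.220000) = -4.015600
  k2 = f(1.550000, -3.428580) = -9.268588
  u ← -1.220000 + (0.55/2)·(-4.015600 + (-9.268588)) = -4.873152
x=1.550000, u=-4.873152:
  k1 = f(1.550000, -4.873152) = -12.128841
  k2 = f(2.100000, -11.544014) = -26.217148
  u ← -4.873152 + (0.55/2)·(-12.128841 + (-26.217148)) = -15.418299
x=2.100000, u=-15.418299:
  k1 = f(2.100000, -15.418299) = -33.888231
  k2 = f(2.650000, -34.056826) = -71.672515
  u ← -15.418299 + (0.55/2)·(-33.888231 + (-71.672515)) = -44.447504
u(2.65) ≈ -44.4475

-44.4475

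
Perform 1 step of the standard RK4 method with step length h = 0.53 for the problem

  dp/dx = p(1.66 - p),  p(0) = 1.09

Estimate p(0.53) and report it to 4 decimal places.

1.3638

RK4: k1 = f(x_n, p_n); k2 = f(x_n + h/2, p_n + (h/2)·k1); k3 = f(x_n + h/2, p_n + (h/2)·k2); k4 = f(x_n + h, p_n + h·k3); p_{n+1} = p_n + (h/6)·(k1 + 2k2 + 2k3 + k4).
x=0.000000, p=1.090000:
  k1 = f(0.000000, 1.090000) = 0.621300
  k2 = f(0.265000, 1.254644) = 0.508577
  k3 = f(0.265000, 1.224773) = 0.533054
  k4 = f(0.530000, 1.372519) = 0.394573
  p ← 1.090000 + (0.53/6)·(k1 + 2k2 + 2k3 + k4) = 1.363757
p(0.53) ≈ 1.3638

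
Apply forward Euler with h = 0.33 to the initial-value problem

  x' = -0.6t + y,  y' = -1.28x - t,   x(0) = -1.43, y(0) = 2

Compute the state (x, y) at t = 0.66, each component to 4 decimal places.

0.0240, 2.8204

Euler on (x,y): x_{n+1} = x_n + h·x', y_{n+1} = y_n + h·y'.
0.000000: (-1.430000, 2.000000); f=(2.000000, 1.830400) → (-0.770000, 2.604032)
0.330000: (-0.770000, 2.604032); f=(2.406032, 0.655600) → (0.023991, 2.820380)
(x(0.66), y(0.66)) ≈ (0.0240, 2.8204)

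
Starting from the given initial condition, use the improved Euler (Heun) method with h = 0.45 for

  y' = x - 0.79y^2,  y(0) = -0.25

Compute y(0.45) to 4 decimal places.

Heun: k1 = f(x_n, y_n); k2 = f(x_n + h, y_n + h·k1); y_{n+1} = y_n + (h/2)·(k1 + k2).
x=0.000000, y=-0.250000:
  k1 = f(0.000000, -0.250000) = -0.049375
  k2 = f(0.450000, -0.272219) = 0.391459
  y ← -0.250000 + (0.45/2)·(-0.049375 + 0.391459) = -0.173031
y(0.45) ≈ -0.1730

-0.1730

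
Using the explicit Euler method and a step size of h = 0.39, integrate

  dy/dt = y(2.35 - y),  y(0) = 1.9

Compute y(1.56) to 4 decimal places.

2.3499

Euler: y_{n+1} = y_n + h·f(t_n, y_n).
t=0.000000, y=1.900000: f=0.855000 → y ← 1.900000 + 0.39·0.855000 = 2.233450
t=0.390000, y=2.233450: f=0.260309 → y ← 2.233450 + 0.39·0.260309 = 2.334970
t=0.780000, y=2.334970: f=0.035094 → y ← 2.334970 + 0.39·0.035094 = 2.348657
t=1.170000, y=2.348657: f=0.003154 → y ← 2.348657 + 0.39·0.003154 = 2.349887
y(1.56) ≈ 2.3499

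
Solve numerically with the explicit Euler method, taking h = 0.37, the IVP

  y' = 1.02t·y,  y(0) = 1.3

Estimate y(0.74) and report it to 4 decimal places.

1.4815

Euler: y_{n+1} = y_n + h·f(t_n, y_n).
t=0.000000, y=1.300000: f=0.000000 → y ← 1.300000 + 0.37·0.000000 = 1.300000
t=0.370000, y=1.300000: f=0.490620 → y ← 1.300000 + 0.37·0.490620 = 1.481529
y(0.74) ≈ 1.4815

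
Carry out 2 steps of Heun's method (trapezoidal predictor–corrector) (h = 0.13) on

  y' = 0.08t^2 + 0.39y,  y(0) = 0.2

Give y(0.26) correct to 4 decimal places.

0.2219

Heun: k1 = f(t_n, y_n); k2 = f(t_n + h, y_n + h·k1); y_{n+1} = y_n + (h/2)·(k1 + k2).
t=0.000000, y=0.200000:
  k1 = f(0.000000, 0.200000) = 0.078000
  k2 = f(0.130000, 0.210140) = 0.083307
  y ← 0.200000 + (0.13/2)·(0.078000 + 0.083307) = 0.210485
t=0.130000, y=0.210485:
  k1 = f(0.130000, 0.210485) = 0.083441
  k2 = f(0.260000, 0.221332) = 0.091728
  y ← 0.210485 + (0.13/2)·(0.083441 + 0.091728) = 0.221871
y(0.26) ≈ 0.2219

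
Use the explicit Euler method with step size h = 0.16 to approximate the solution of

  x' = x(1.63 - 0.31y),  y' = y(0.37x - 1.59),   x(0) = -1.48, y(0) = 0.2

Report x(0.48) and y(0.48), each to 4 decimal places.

Euler on (x,y): x_{n+1} = x_n + h·x', y_{n+1} = y_n + h·y'.
0.000000: (-1.480000, 0.200000); f=(-2.320640, -0.427520) → (-1.851302, 0.131597)
0.160000: (-1.851302, 0.131597); f=(-2.942099, -0.299380) → (-2.322038, 0.083696)
0.320000: (-2.322038, 0.083696); f=(-3.724675, -0.204984) → (-2.917986, 0.050898)
(x(0.48), y(0.48)) ≈ (-2.9180, 0.0509)

-2.9180, 0.0509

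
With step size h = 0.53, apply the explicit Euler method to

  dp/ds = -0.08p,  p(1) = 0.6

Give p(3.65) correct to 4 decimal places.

0.4831

Euler: p_{n+1} = p_n + h·f(s_n, p_n).
s=1.000000, p=0.600000: f=-0.048000 → p ← 0.600000 + 0.53·(-0.048000) = 0.574560
s=1.530000, p=0.574560: f=-0.045965 → p ← 0.574560 + 0.53·(-0.045965) = 0.550199
s=2.060000, p=0.550199: f=-0.044016 → p ← 0.550199 + 0.53·(-0.044016) = 0.526870
s=2.590000, p=0.526870: f=-0.042150 → p ← 0.526870 + 0.53·(-0.042150) = 0.504531
s=3.120000, p=0.504531: f=-0.040362 → p ← 0.504531 + 0.53·(-0.040362) = 0.483139
p(3.65) ≈ 0.4831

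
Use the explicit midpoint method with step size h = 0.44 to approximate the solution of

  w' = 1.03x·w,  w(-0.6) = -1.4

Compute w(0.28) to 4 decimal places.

Midpoint: k1 = f(x_n, w_n); k2 = f(x_n + h/2, w_n + (h/2)·k1); w_{n+1} = w_n + h·k2.
x=-0.600000, w=-1.400000:
  k1 = f(-0.600000, -1.400000) = 0.865200
  k2 = f(-0.380000, -1.209656) = 0.473459
  w ← -1.400000 + 0.44·0.473459 = -1.191678
x=-0.160000, w=-1.191678:
  k1 = f(-0.160000, -1.191678) = 0.196389
  k2 = f(0.060000, -1.148472) = -0.070976
  w ← -1.191678 + 0.44·(-0.070976) = -1.222907
w(0.28) ≈ -1.2229

-1.2229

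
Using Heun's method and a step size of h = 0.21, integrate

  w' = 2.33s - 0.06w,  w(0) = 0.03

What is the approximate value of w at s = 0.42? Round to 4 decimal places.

Heun: k1 = f(s_n, w_n); k2 = f(s_n + h, w_n + h·k1); w_{n+1} = w_n + (h/2)·(k1 + k2).
s=0.000000, w=0.030000:
  k1 = f(0.000000, 0.030000) = -0.001800
  k2 = f(0.210000, 0.029622) = 0.487523
  w ← 0.030000 + (0.21/2)·(-0.001800 + 0.487523) = 0.081001
s=0.210000, w=0.081001:
  k1 = f(0.210000, 0.081001) = 0.484440
  k2 = f(0.420000, 0.182733) = 0.967636
  w ← 0.081001 + (0.21/2)·(0.484440 + 0.967636) = 0.233469
w(0.42) ≈ 0.2335

0.2335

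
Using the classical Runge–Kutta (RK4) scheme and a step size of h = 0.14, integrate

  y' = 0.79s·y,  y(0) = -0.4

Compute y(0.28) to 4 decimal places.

RK4: k1 = f(s_n, y_n); k2 = f(s_n + h/2, y_n + (h/2)·k1); k3 = f(s_n + h/2, y_n + (h/2)·k2); k4 = f(s_n + h, y_n + h·k3); y_{n+1} = y_n + (h/6)·(k1 + 2k2 + 2k3 + k4).
s=0.000000, y=-0.400000:
  k1 = f(0.000000, -0.400000) = 0.000000
  k2 = f(0.070000, -0.400000) = -0.022120
  k3 = f(0.070000, -0.401548) = -0.022206
  k4 = f(0.140000, -0.403109) = -0.044584
  y ← -0.400000 + (0.14/6)·(k1 + 2k2 + 2k3 + k4) = -0.403109
s=0.140000, y=-0.403109:
  k1 = f(0.140000, -0.403109) = -0.044584
  k2 = f(0.210000, -0.406230) = -0.067394
  k3 = f(0.210000, -0.407826) = -0.067658
  k4 = f(0.280000, -0.412581) = -0.091263
  y ← -0.403109 + (0.14/6)·(k1 + 2k2 + 2k3 + k4) = -0.412581
y(0.28) ≈ -0.4126

-0.4126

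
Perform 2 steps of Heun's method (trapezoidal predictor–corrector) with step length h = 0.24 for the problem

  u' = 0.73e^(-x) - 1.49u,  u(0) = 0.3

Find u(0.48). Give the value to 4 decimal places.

Heun: k1 = f(x_n, u_n); k2 = f(x_n + h, u_n + h·k1); u_{n+1} = u_n + (h/2)·(k1 + k2).
x=0.000000, u=0.300000:
  k1 = f(0.000000, 0.300000) = 0.283000
  k2 = f(0.240000, 0.367920) = 0.026038
  u ← 0.300000 + (0.24/2)·(0.283000 + 0.026038) = 0.337085
x=0.240000, u=0.337085:
  k1 = f(0.240000, 0.337085) = 0.071982
  k2 = f(0.480000, 0.354360) = -0.076285
  u ← 0.337085 + (0.24/2)·(0.071982 + (-0.076285)) = 0.336568
u(0.48) ≈ 0.3366

0.3366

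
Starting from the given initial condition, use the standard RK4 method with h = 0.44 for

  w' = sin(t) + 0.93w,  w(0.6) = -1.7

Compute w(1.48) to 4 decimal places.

-2.7573

RK4: k1 = f(t_n, w_n); k2 = f(t_n + h/2, w_n + (h/2)·k1); k3 = f(t_n + h/2, w_n + (h/2)·k2); k4 = f(t_n + h, w_n + h·k3); w_{n+1} = w_n + (h/6)·(k1 + 2k2 + 2k3 + k4).
t=0.600000, w=-1.700000:
  k1 = f(0.600000, -1.700000) = -1.016358
  k2 = f(0.820000, -1.923599) = -1.057801
  k3 = f(0.820000, -1.932716) = -1.066280
  k4 = f(1.040000, -2.169163) = -1.154918
  w ← -1.700000 + (0.44/6)·(k1 + 2k2 + 2k3 + k4) = -2.170759
t=1.040000, w=-2.170759:
  k1 = f(1.040000, -2.170759) = -1.156401
  k2 = f(1.260000, -2.425167) = -1.303315
  k3 = f(1.260000, -2.457488) = -1.333374
  k4 = f(1.480000, -2.757443) = -1.568541
  w ← -2.170759 + (0.44/6)·(k1 + 2k2 + 2k3 + k4) = -2.757302
w(1.48) ≈ -2.7573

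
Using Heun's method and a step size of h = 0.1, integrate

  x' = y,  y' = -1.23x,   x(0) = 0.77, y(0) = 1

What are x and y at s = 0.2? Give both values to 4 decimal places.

Heun on (x,y): k1 = f(s_n, state_n); k2 = f(s_n + h, state_n + h·k1); state_{n+1} = state_n + (h/2)·(k1 + k2).
0.000000: (0.770000, 1.000000)
  k1 = (1.000000, -0.947100)
  predictor → (0.870000, 0.905290)
  k2 = (0.905290, -1.070100)
  → (0.865264, 0.899140)
0.100000: (0.865264, 0.899140)
  k1 = (0.899140, -1.064275)
  predictor → (0.955179, 0.792712)
  k2 = (0.792712, -1.174870)
  → (0.949857, 0.787183)
(x(0.2), y(0.2)) ≈ (0.9499, 0.7872)

0.9499, 0.7872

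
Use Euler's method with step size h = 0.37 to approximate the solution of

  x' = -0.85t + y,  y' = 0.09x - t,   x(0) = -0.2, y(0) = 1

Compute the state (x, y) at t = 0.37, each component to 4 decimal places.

0.1700, 0.9933

Euler on (x,y): x_{n+1} = x_n + h·x', y_{n+1} = y_n + h·y'.
0.000000: (-0.200000, 1.000000); f=(1.000000, -0.018000) → (0.170000, 0.993340)
(x(0.37), y(0.37)) ≈ (0.1700, 0.9933)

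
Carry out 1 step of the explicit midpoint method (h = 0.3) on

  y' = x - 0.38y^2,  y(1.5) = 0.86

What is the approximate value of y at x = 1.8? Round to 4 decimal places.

Midpoint: k1 = f(x_n, y_n); k2 = f(x_n + h/2, y_n + (h/2)·k1); y_{n+1} = y_n + h·k2.
x=1.500000, y=0.860000:
  k1 = f(1.500000, 0.860000) = 1.218952
  k2 = f(1.650000, 1.042843) = 1.236742
  y ← 0.860000 + 0.3·1.236742 = 1.231023
y(1.8) ≈ 1.2310

1.2310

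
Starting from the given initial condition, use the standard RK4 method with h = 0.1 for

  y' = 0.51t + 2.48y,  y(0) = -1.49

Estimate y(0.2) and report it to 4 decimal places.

-2.4346

RK4: k1 = f(t_n, y_n); k2 = f(t_n + h/2, y_n + (h/2)·k1); k3 = f(t_n + h/2, y_n + (h/2)·k2); k4 = f(t_n + h, y_n + h·k3); y_{n+1} = y_n + (h/6)·(k1 + 2k2 + 2k3 + k4).
t=0.000000, y=-1.490000:
  k1 = f(0.000000, -1.490000) = -3.695200
  k2 = f(0.050000, -1.674760) = -4.127905
  k3 = f(0.050000, -1.696395) = -4.181560
  k4 = f(0.100000, -1.908156) = -4.681227
  y ← -1.490000 + (0.1/6)·(k1 + 2k2 + 2k3 + k4) = -1.906589
t=0.100000, y=-1.906589:
  k1 = f(0.100000, -1.906589) = -4.677341
  k2 = f(0.150000, -2.140456) = -5.231832
  k3 = f(0.150000, -2.168181) = -5.300589
  k4 = f(0.200000, -2.436648) = -5.940887
  y ← -1.906589 + (0.1/6)·(k1 + 2k2 + 2k3 + k4) = -2.434640
y(0.2) ≈ -2.4346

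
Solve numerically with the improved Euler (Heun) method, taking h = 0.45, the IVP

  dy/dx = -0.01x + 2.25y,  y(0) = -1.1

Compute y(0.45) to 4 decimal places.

Heun: k1 = f(x_n, y_n); k2 = f(x_n + h, y_n + h·k1); y_{n+1} = y_n + (h/2)·(k1 + k2).
x=0.000000, y=-1.100000:
  k1 = f(0.000000, -1.100000) = -2.475000
  k2 = f(0.450000, -2.213750) = -4.985438
  y ← -1.100000 + (0.45/2)·(-2.475000 + (-4.985438)) = -2.778598
y(0.45) ≈ -2.7786

-2.7786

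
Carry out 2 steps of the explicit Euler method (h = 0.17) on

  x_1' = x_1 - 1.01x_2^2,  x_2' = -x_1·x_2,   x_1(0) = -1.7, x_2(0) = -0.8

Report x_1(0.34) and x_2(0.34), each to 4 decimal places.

-2.6383, -1.3991

Euler on (x_1,x_2): x_1_{n+1} = x_1_n + h·x_1', x_2_{n+1} = x_2_n + h·x_2'.
0.000000: (-1.700000, -0.800000); f=(-2.346400, -1.360000) → (-2.098888, -1.031200)
0.170000: (-2.098888, -1.031200); f=(-3.172895, -2.164373) → (-2.638280, -1.399143)
(x_1(0.34), x_2(0.34)) ≈ (-2.6383, -1.3991)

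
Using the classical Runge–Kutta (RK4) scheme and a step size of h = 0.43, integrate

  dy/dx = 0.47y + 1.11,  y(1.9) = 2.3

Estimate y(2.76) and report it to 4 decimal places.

RK4: k1 = f(x_n, y_n); k2 = f(x_n + h/2, y_n + (h/2)·k1); k3 = f(x_n + h/2, y_n + (h/2)·k2); k4 = f(x_n + h, y_n + h·k3); y_{n+1} = y_n + (h/6)·(k1 + 2k2 + 2k3 + k4).
x=1.900000, y=2.300000:
  k1 = f(1.900000, 2.300000) = 2.191000
  k2 = f(2.115000, 2.771065) = 2.412401
  k3 = f(2.115000, 2.818666) = 2.434773
  k4 = f(2.330000, 3.346952) = 2.683068
  y ← 2.300000 + (0.43/6)·(k1 + 2k2 + 2k3 + k4) = 3.344070
x=2.330000, y=3.344070:
  k1 = f(2.330000, 3.344070) = 2.681713
  k2 = f(2.545000, 3.920638) = 2.952700
  k3 = f(2.545000, 3.978900) = 2.980083
  k4 = f(2.760000, 4.625505) = 3.283988
  y ← 3.344070 + (0.43/6)·(k1 + 2k2 + 2k3 + k4) = 4.621977
y(2.76) ≈ 4.6220

4.6220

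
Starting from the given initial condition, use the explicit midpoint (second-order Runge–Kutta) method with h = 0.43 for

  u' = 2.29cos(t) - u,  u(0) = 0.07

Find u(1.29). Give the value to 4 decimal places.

Midpoint: k1 = f(t_n, u_n); k2 = f(t_n + h/2, u_n + (h/2)·k1); u_{n+1} = u_n + h·k2.
t=0.000000, u=0.070000:
  k1 = f(0.000000, 0.070000) = 2.220000
  k2 = f(0.215000, 0.547300) = 1.689976
  u ← 0.070000 + 0.43·1.689976 = 0.796690
t=0.430000, u=0.796690:
  k1 = f(0.430000, 0.796690) = 1.284842
  k2 = f(0.645000, 1.072931) = 0.757008
  u ← 0.796690 + 0.43·0.757008 = 1.122203
t=0.860000, u=1.122203:
  k1 = f(0.860000, 1.122203) = 0.371879
  k2 = f(1.075000, 1.202157) = -0.112730
  u ← 1.122203 + 0.43·(-0.112730) = 1.073729
u(1.29) ≈ 1.0737

1.0737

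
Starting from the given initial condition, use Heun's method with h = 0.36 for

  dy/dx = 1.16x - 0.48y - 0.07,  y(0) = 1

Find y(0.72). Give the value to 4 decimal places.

0.9426

Heun: k1 = f(x_n, y_n); k2 = f(x_n + h, y_n + h·k1); y_{n+1} = y_n + (h/2)·(k1 + k2).
x=0.000000, y=1.000000:
  k1 = f(0.000000, 1.000000) = -0.550000
  k2 = f(0.360000, 0.802000) = -0.037360
  y ← 1.000000 + (0.36/2)·(-0.550000 + (-0.037360)) = 0.894275
x=0.360000, y=0.894275:
  k1 = f(0.360000, 0.894275) = -0.081652
  k2 = f(0.720000, 0.864880) = 0.350057
  y ← 0.894275 + (0.36/2)·(-0.081652 + 0.350057) = 0.942588
y(0.72) ≈ 0.9426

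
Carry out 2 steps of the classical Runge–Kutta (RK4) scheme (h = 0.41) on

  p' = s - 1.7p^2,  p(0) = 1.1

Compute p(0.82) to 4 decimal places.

0.6444

RK4: k1 = f(s_n, p_n); k2 = f(s_n + h/2, p_n + (h/2)·k1); k3 = f(s_n + h/2, p_n + (h/2)·k2); k4 = f(s_n + h, p_n + h·k3); p_{n+1} = p_n + (h/6)·(k1 + 2k2 + 2k3 + k4).
s=0.000000, p=1.100000:
  k1 = f(0.000000, 1.100000) = -2.057000
  k2 = f(0.205000, 0.678315) = -0.577189
  k3 = f(0.205000, 0.981676) = -1.433270
  k4 = f(0.410000, 0.512359) = -0.036270
  p ← 1.100000 + (0.41/6)·(k1 + 2k2 + 2k3 + k4) = 0.682197
s=0.410000, p=0.682197:
  k1 = f(0.410000, 0.682197) = -0.381168
  k2 = f(0.615000, 0.604058) = -0.005306
  k3 = f(0.615000, 0.681109) = -0.173647
  k4 = f(0.820000, 0.611002) = 0.185351
  p ← 0.682197 + (0.41/6)·(k1 + 2k2 + 2k3 + k4) = 0.644359
p(0.82) ≈ 0.6444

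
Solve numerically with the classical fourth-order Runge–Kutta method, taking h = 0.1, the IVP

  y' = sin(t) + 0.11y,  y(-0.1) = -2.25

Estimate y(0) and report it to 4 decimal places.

RK4: k1 = f(t_n, y_n); k2 = f(t_n + h/2, y_n + (h/2)·k1); k3 = f(t_n + h/2, y_n + (h/2)·k2); k4 = f(t_n + h, y_n + h·k3); y_{n+1} = y_n + (h/6)·(k1 + 2k2 + 2k3 + k4).
t=-0.100000, y=-2.250000:
  k1 = f(-0.100000, -2.250000) = -0.347333
  k2 = f(-0.050000, -2.267367) = -0.299390
  k3 = f(-0.050000, -2.264969) = -0.299126
  k4 = f(0.000000, -2.279913) = -0.250790
  y ← -2.250000 + (0.1/6)·(k1 + 2k2 + 2k3 + k4) = -2.279919
y(0) ≈ -2.2799

-2.2799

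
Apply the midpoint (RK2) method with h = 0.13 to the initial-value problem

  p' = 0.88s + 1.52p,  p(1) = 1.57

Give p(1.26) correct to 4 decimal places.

Midpoint: k1 = f(s_n, p_n); k2 = f(s_n + h/2, p_n + (h/2)·k1); p_{n+1} = p_n + h·k2.
s=1.000000, p=1.570000:
  k1 = f(1.000000, 1.570000) = 3.266400
  k2 = f(1.065000, 1.782316) = 3.646320
  p ← 1.570000 + 0.13·3.646320 = 2.044022
s=1.130000, p=2.044022:
  k1 = f(1.130000, 2.044022) = 4.101313
  k2 = f(1.195000, 2.310607) = 4.563723
  p ← 2.044022 + 0.13·4.563723 = 2.637306
p(1.26) ≈ 2.6373

2.6373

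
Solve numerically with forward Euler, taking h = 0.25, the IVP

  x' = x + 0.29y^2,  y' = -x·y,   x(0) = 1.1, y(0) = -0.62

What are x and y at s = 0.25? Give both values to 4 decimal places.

Euler on (x,y): x_{n+1} = x_n + h·x', y_{n+1} = y_n + h·y'.
0.000000: (1.100000, -0.620000); f=(1.211476, 0.682000) → (1.402869, -0.449500)
(x(0.25), y(0.25)) ≈ (1.4029, -0.4495)

1.4029, -0.4495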